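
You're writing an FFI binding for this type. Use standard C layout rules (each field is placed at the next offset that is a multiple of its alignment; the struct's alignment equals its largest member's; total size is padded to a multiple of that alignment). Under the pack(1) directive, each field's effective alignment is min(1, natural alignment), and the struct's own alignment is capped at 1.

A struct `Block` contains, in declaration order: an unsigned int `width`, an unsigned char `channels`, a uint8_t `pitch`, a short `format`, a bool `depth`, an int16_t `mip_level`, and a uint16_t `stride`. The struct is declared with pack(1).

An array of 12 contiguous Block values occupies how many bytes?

156

@0: width [4B, align 1] → 4
@4: channels [1B, align 1] → 5
@5: pitch [1B, align 1] → 6
@6: format [2B, align 1] → 8
@8: depth [1B, align 1] → 9
@9: mip_level [2B, align 1] → 11
@11: stride [2B, align 1] → 13
size 13, align 1
array of 12: 12 × 13 = 156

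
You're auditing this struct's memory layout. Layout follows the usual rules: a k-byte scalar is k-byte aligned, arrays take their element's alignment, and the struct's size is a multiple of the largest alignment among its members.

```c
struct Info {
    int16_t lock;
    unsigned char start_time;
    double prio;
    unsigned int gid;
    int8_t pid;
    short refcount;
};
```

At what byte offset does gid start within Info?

lock at 0 (size 2, align 2) → ends 2
start_time at 2 (size 1, align 1) → ends 3
pad 5 to align 8 for prio
prio at 8 (size 8, align 8) → ends 16
gid at 16 (size 4, align 4) → ends 20

16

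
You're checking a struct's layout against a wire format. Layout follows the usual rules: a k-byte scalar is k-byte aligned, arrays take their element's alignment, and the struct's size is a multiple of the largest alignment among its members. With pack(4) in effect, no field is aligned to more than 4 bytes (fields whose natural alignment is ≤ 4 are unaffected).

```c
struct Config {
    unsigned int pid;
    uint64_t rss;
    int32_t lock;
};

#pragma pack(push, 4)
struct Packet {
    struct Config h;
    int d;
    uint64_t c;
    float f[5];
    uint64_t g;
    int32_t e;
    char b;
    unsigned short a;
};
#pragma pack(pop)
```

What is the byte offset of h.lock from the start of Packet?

Config: 0..4  pid  (4B, 4-aligned); 4..8  -- padding (4B); 8..16  rss  (8B, 8-aligned); 16..20  lock  (4B, 4-aligned); 20..24  -- tail padding (4B); sizeof = 24, alignof = 8
0..24  h  (24B, 4-aligned)
within Config: lock at 16
0 + 16 = 16

16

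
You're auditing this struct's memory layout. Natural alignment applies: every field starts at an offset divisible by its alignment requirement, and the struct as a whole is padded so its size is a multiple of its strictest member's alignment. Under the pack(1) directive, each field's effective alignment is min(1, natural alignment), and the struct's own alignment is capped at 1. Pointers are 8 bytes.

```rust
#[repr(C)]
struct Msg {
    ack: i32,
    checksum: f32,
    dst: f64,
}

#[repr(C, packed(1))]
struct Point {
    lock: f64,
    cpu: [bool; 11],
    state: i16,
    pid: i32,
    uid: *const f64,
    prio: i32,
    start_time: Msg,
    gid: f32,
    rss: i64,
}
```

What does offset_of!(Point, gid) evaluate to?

53

Msg: @0: ack [4B, align 4] → 4; @4: checksum [4B, align 4] → 8; @8: dst [8B, align 8] → 16; size 16, align 8
@0: lock [8B, align 1] → 8
@8: cpu [11B, align 1] → 19
@19: state [2B, align 1] → 21
@21: pid [4B, align 1] → 25
@25: uid [8B, align 1] → 33
@33: prio [4B, align 1] → 37
@37: start_time [16B, align 1] → 53
@53: gid [4B, align 1] → 57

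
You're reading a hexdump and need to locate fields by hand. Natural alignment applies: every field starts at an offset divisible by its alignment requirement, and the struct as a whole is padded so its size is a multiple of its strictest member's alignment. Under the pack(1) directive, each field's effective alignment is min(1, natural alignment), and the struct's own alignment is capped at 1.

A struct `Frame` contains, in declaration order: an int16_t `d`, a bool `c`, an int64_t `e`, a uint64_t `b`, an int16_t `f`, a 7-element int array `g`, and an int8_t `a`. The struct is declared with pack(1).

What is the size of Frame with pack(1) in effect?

0..2  d  (2B, 1-aligned)
2..3  c  (1B, 1-aligned)
3..11  e  (8B, 1-aligned)
11..19  b  (8B, 1-aligned)
19..21  f  (2B, 1-aligned)
21..49  g  (28B, 1-aligned)
49..50  a  (1B, 1-aligned)
sizeof = 50, alignof = 1

50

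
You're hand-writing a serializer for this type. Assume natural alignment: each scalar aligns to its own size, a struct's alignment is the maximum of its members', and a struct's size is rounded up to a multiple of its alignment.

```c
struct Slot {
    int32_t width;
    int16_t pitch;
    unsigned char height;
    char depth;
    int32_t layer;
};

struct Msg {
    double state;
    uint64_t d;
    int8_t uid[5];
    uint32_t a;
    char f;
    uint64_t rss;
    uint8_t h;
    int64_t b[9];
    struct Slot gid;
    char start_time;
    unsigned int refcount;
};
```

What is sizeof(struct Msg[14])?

Slot: @0: width [4B, align 4] → 4; @4: pitch [2B, align 2] → 6; @6: height [1B, align 1] → 7; @7: depth [1B, align 1] → 8; @8: layer [4B, align 4] → 12; size 12, align 4
@0: state [8B, align 8] → 8
@8: d [8B, align 8] → 16
@16: uid [5B, align 1] → 21
+3 pad (align 4)
@24: a [4B, align 4] → 28
@28: f [1B, align 1] → 29
+3 pad (align 8)
@32: rss [8B, align 8] → 40
@40: h [1B, align 1] → 41
+7 pad (align 8)
@48: b [72B, align 8] → 120
@120: gid [12B, align 4] → 132
@132: start_time [1B, align 1] → 133
+3 pad (align 4)
@136: refcount [4B, align 4] → 140
+4 tail pad (align 8)
size 144, align 8
array of 14: 14 × 144 = 2016

2016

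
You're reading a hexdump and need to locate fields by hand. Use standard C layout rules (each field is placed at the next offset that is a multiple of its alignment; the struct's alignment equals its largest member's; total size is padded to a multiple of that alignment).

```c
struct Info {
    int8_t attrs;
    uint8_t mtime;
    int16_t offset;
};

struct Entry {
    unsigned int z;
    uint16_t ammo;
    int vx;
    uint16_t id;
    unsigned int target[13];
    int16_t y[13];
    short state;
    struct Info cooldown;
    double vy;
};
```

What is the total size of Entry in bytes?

Info: 0..1  attrs  (1B, 1-aligned); 1..2  mtime  (1B, 1-aligned); 2..4  offset  (2B, 2-aligned); sizeof = 4, alignof = 2
0..4  z  (4B, 4-aligned)
4..6  ammo  (2B, 2-aligned)
6..8  -- padding (2B)
8..12  vx  (4B, 4-aligned)
12..14  id  (2B, 2-aligned)
14..16  -- padding (2B)
16..68  target  (52B, 4-aligned)
68..94  y  (26B, 2-aligned)
94..96  state  (2B, 2-aligned)
96..100  cooldown  (4B, 2-aligned)
100..104  -- padding (4B)
104..112  vy  (8B, 8-aligned)
sizeof = 112, alignof = 8

112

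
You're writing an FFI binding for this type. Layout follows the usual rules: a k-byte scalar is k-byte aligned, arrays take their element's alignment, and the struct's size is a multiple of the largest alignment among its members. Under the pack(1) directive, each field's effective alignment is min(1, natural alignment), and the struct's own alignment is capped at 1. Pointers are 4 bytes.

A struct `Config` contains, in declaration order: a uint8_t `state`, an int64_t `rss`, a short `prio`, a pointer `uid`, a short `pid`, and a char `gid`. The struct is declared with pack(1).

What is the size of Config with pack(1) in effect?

0..1  state  (1B, 1-aligned)
1..9  rss  (8B, 1-aligned)
9..11  prio  (2B, 1-aligned)
11..15  uid  (4B, 1-aligned)
15..17  pid  (2B, 1-aligned)
17..18  gid  (1B, 1-aligned)
sizeof = 18, alignof = 1

18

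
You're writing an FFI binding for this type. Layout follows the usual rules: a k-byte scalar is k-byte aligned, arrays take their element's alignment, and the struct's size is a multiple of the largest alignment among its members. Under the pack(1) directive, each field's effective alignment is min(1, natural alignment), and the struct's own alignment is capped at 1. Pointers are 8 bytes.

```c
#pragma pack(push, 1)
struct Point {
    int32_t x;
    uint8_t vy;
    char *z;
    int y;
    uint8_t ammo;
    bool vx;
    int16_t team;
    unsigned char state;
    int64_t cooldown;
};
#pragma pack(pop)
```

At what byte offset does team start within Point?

19

0..4  x  (4B, 1-aligned)
4..5  vy  (1B, 1-aligned)
5..13  z  (8B, 1-aligned)
13..17  y  (4B, 1-aligned)
17..18  ammo  (1B, 1-aligned)
18..19  vx  (1B, 1-aligned)
19..21  team  (2B, 1-aligned)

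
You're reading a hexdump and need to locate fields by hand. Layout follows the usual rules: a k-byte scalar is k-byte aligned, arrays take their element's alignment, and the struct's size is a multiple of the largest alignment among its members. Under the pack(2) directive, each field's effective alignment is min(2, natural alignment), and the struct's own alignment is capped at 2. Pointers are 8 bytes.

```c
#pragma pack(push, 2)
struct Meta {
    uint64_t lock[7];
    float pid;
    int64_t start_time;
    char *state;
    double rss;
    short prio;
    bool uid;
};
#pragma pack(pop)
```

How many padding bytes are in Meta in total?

@0: lock [56B, align 2] → 56
@56: pid [4B, align 2] → 60
@60: start_time [8B, align 2] → 68
@68: state [8B, align 2] → 76
@76: rss [8B, align 2] → 84
@84: prio [2B, align 2] → 86
@86: uid [1B, align 1] → 87
+1 tail pad (align 2)
size 88, align 2
data bytes 87, size 88 → padding 1

1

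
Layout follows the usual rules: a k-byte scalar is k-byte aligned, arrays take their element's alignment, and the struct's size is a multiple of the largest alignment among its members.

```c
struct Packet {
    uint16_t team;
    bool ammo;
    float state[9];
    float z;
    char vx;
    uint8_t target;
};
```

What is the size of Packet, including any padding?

team at 0 (size 2, align 2) → ends 2
ammo at 2 (size 1, align 1) → ends 3
pad 1 to align 4 for state
state at 4 (size 36, align 4) → ends 40
z at 40 (size 4, align 4) → ends 44
vx at 44 (size 1, align 1) → ends 45
target at 45 (size 1, align 1) → ends 46
tail pad 2 to reach multiple of 4
total 48 bytes, alignment 4

48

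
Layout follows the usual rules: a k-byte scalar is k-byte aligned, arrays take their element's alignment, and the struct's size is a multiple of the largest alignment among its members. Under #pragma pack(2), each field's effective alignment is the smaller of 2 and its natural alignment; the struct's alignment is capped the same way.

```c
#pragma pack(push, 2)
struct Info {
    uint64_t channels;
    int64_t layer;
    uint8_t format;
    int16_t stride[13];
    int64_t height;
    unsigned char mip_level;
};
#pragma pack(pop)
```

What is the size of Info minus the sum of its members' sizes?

2

@0: channels [8B, align 2] → 8
@8: layer [8B, align 2] → 16
@16: format [1B, align 1] → 17
+1 pad (align 2)
@18: stride [26B, align 2] → 44
@44: height [8B, align 2] → 52
@52: mip_level [1B, align 1] → 53
+1 tail pad (align 2)
size 54, align 2
data bytes 52, size 54 → padding 2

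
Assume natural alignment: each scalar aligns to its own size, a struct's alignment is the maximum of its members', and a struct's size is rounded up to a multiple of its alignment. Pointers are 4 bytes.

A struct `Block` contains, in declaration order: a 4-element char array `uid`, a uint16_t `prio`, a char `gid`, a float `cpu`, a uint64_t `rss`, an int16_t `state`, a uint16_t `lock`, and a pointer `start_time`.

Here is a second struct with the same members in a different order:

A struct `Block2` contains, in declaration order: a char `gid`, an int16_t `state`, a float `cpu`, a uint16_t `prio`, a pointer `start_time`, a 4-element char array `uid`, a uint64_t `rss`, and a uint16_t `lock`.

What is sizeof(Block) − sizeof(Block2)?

-8

uid at 0 (size 4, align 1) → ends 4
prio at 4 (size 2, align 2) → ends 6
gid at 6 (size 1, align 1) → ends 7
pad 1 to align 4 for cpu
cpu at 8 (size 4, align 4) → ends 12
pad 4 to align 8 for rss
rss at 16 (size 8, align 8) → ends 24
state at 24 (size 2, align 2) → ends 26
lock at 26 (size 2, align 2) → ends 28
start_time at 28 (size 4, align 4) → ends 32
total 32 bytes, alignment 8
— Block2 —
gid at 0 (size 1, align 1) → ends 1
pad 1 to align 2 for state
state at 2 (size 2, align 2) → ends 4
cpu at 4 (size 4, align 4) → ends 8
prio at 8 (size 2, align 2) → ends 10
pad 2 to align 4 for start_time
start_time at 12 (size 4, align 4) → ends 16
uid at 16 (size 4, align 1) → ends 20
pad 4 to align 8 for rss
rss at 24 (size 8, align 8) → ends 32
lock at 32 (size 2, align 2) → ends 34
tail pad 6 to reach multiple of 8
total 40 bytes, alignment 8
32 − 40 = -8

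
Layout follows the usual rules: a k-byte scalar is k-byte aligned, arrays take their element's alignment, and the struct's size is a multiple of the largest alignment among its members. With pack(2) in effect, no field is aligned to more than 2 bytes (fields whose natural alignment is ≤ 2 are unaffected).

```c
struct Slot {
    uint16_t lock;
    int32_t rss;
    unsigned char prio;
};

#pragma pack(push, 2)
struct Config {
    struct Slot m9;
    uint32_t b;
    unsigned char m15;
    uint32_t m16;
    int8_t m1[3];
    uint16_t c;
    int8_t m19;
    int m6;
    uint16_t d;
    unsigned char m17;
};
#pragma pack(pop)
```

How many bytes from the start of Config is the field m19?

28

Slot: 0..2  lock  (2B, 2-aligned); 2..4  -- padding (2B); 4..8  rss  (4B, 4-aligned); 8..9  prio  (1B, 1-aligned); 9..12  -- tail padding (3B); sizeof = 12, alignof = 4
0..12  m9  (12B, 2-aligned)
12..16  b  (4B, 2-aligned)
16..17  m15  (1B, 1-aligned)
17..18  -- padding (1B)
18..22  m16  (4B, 2-aligned)
22..25  m1  (3B, 1-aligned)
25..26  -- padding (1B)
26..28  c  (2B, 2-aligned)
28..29  m19  (1B, 1-aligned)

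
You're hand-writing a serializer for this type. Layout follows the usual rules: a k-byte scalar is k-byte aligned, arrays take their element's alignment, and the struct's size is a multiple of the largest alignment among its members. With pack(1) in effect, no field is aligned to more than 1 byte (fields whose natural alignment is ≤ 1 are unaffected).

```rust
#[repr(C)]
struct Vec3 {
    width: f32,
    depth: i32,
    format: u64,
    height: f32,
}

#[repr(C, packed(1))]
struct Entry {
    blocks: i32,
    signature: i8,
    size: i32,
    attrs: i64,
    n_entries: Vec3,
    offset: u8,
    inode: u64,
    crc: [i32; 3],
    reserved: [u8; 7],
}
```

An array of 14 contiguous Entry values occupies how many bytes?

Vec3: @0: width [4B, align 4] → 4; @4: depth [4B, align 4] → 8; @8: format [8B, align 8] → 16; @16: height [4B, align 4] → 20; +4 tail pad (align 8); size 24, align 8
@0: blocks [4B, align 1] → 4
@4: signature [1B, align 1] → 5
@5: size [4B, align 1] → 9
@9: attrs [8B, align 1] → 17
@17: n_entries [24B, align 1] → 41
@41: offset [1B, align 1] → 42
@42: inode [8B, align 1] → 50
@50: crc [12B, align 1] → 62
@62: reserved [7B, align 1] → 69
size 69, align 1
array of 14: 14 × 69 = 966

966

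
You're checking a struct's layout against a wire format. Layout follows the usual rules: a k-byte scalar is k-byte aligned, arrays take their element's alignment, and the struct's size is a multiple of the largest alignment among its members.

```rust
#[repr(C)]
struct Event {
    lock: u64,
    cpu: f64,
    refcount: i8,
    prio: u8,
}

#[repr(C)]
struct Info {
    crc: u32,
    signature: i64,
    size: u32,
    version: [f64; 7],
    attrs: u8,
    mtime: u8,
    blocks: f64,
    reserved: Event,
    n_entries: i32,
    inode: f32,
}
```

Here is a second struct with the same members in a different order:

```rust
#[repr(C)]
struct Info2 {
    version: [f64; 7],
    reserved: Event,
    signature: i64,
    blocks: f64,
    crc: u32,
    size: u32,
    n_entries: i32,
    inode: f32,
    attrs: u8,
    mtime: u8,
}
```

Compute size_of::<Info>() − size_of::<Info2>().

Event: lock at 0 (size 8, align 8) → ends 8; cpu at 8 (size 8, align 8) → ends 16; refcount at 16 (size 1, align 1) → ends 17; prio at 17 (size 1, align 1) → ends 18; tail pad 6 to reach multiple of 8; total 24 bytes, alignment 8
crc at 0 (size 4, align 4) → ends 4
pad 4 to align 8 for signature
signature at 8 (size 8, align 8) → ends 16
size at 16 (size 4, align 4) → ends 20
pad 4 to align 8 for version
version at 24 (size 56, align 8) → ends 80
attrs at 80 (size 1, align 1) → ends 81
mtime at 81 (size 1, align 1) → ends 82
pad 6 to align 8 for blocks
blocks at 88 (size 8, align 8) → ends 96
reserved at 96 (size 24, align 8) → ends 120
n_entries at 120 (size 4, align 4) → ends 124
inode at 124 (size 4, align 4) → ends 128
total 128 bytes, alignment 8
— Info2 —
version at 0 (size 56, align 8) → ends 56
reserved at 56 (size 24, align 8) → ends 80
signature at 80 (size 8, align 8) → ends 88
blocks at 88 (size 8, align 8) → ends 96
crc at 96 (size 4, align 4) → ends 100
size at 100 (size 4, align 4) → ends 104
n_entries at 104 (size 4, align 4) → ends 108
inode at 108 (size 4, align 4) → ends 112
attrs at 112 (size 1, align 1) → ends 113
mtime at 113 (size 1, align 1) → ends 114
tail pad 6 to reach multiple of 8
total 120 bytes, alignment 8
128 − 120 = 8

8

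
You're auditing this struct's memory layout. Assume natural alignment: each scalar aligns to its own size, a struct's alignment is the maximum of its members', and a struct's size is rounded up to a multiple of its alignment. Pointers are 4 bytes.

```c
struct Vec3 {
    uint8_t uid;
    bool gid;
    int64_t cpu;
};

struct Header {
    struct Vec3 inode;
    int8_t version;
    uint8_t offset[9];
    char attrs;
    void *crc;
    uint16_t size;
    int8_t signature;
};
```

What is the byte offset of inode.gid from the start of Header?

Vec3: @0: uid [1B, align 1] → 1; @1: gid [1B, align 1] → 2; +6 pad (align 8); @8: cpu [8B, align 8] → 16; size 16, align 8
@0: inode [16B, align 8] → 16
within Vec3: gid at 1
0 + 1 = 1

1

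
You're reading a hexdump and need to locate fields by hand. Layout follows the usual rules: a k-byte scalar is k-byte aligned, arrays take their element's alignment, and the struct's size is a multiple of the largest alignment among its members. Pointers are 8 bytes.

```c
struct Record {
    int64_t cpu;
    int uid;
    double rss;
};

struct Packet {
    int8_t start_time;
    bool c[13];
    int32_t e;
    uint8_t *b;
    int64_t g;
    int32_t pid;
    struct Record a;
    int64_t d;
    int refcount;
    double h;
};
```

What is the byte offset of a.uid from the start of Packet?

Record: 0..8  cpu  (8B, 8-aligned); 8..12  uid  (4B, 4-aligned); 12..16  -- padding (4B); 16..24  rss  (8B, 8-aligned); sizeof = 24, alignof = 8
0..1  start_time  (1B, 1-aligned)
1..14  c  (13B, 1-aligned)
14..16  -- padding (2B)
16..20  e  (4B, 4-aligned)
20..24  -- padding (4B)
24..32  b  (8B, 8-aligned)
32..40  g  (8B, 8-aligned)
40..44  pid  (4B, 4-aligned)
44..48  -- padding (4B)
48..72  a  (24B, 8-aligned)
within Record: uid at 8
48 + 8 = 56

56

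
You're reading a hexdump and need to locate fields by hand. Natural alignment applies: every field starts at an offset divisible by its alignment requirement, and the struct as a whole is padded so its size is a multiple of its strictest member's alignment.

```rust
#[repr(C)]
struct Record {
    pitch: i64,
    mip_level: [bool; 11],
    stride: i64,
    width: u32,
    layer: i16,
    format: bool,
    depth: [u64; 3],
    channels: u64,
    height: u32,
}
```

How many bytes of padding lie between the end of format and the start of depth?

1

@0: pitch [8B, align 8] → 8
@8: mip_level [11B, align 1] → 19
+5 pad (align 8)
@24: stride [8B, align 8] → 32
@32: width [4B, align 4] → 36
@36: layer [2B, align 2] → 38
@38: format [1B, align 1] → 39
+1 pad (align 8)
@40: depth [24B, align 8] → 64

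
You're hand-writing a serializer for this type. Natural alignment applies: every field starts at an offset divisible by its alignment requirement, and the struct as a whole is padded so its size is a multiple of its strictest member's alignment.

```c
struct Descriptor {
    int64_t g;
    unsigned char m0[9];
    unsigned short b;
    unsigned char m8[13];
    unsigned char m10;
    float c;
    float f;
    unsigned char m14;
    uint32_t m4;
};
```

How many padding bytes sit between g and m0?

@0: g [8B, align 8] → 8
@8: m0 [9B, align 1] → 17

0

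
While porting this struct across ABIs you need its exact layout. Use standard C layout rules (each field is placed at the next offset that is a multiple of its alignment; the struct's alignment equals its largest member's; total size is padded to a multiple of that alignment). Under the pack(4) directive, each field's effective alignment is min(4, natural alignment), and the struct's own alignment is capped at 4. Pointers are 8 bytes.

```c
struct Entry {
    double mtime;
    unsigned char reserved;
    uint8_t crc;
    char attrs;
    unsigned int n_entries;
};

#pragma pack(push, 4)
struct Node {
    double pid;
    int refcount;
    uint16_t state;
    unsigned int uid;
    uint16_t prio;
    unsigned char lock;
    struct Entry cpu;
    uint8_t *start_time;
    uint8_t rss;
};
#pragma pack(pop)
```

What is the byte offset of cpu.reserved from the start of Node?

32

Entry: mtime at 0 (size 8, align 8) → ends 8; reserved at 8 (size 1, align 1) → ends 9; crc at 9 (size 1, align 1) → ends 10; attrs at 10 (size 1, align 1) → ends 11; pad 1 to align 4 for n_entries; n_entries at 12 (size 4, align 4) → ends 16; total 16 bytes, alignment 8
pid at 0 (size 8, align 4) → ends 8
refcount at 8 (size 4, align 4) → ends 12
state at 12 (size 2, align 2) → ends 14
pad 2 to align 4 for uid
uid at 16 (size 4, align 4) → ends 20
prio at 20 (size 2, align 2) → ends 22
lock at 22 (size 1, align 1) → ends 23
pad 1 to align 4 for cpu
cpu at 24 (size 16, align 4) → ends 40
within Entry: reserved at 8
24 + 8 = 32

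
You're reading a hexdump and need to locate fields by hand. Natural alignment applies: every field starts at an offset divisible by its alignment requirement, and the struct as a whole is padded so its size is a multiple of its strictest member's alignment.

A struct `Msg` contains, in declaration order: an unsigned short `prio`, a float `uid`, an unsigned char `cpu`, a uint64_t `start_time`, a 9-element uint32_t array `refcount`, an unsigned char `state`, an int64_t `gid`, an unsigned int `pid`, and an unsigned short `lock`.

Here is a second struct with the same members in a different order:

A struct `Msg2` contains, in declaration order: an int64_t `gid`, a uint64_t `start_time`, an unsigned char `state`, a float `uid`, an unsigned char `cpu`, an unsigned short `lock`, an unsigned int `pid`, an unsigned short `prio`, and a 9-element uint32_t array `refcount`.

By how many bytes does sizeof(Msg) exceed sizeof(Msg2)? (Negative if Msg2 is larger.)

@0: prio [2B, align 2] → 2
+2 pad (align 4)
@4: uid [4B, align 4] → 8
@8: cpu [1B, align 1] → 9
+7 pad (align 8)
@16: start_time [8B, align 8] → 24
@24: refcount [36B, align 4] → 60
@60: state [1B, align 1] → 61
+3 pad (align 8)
@64: gid [8B, align 8] → 72
@72: pid [4B, align 4] → 76
@76: lock [2B, align 2] → 78
+2 tail pad (align 8)
size 80, align 8
— Msg2 —
@0: gid [8B, align 8] → 8
@8: start_time [8B, align 8] → 16
@16: state [1B, align 1] → 17
+3 pad (align 4)
@20: uid [4B, align 4] → 24
@24: cpu [1B, align 1] → 25
+1 pad (align 2)
@26: lock [2B, align 2] → 28
@28: pid [4B, align 4] → 32
@32: prio [2B, align 2] → 34
+2 pad (align 4)
@36: refcount [36B, align 4] → 72
size 72, align 8
80 − 72 = 8

8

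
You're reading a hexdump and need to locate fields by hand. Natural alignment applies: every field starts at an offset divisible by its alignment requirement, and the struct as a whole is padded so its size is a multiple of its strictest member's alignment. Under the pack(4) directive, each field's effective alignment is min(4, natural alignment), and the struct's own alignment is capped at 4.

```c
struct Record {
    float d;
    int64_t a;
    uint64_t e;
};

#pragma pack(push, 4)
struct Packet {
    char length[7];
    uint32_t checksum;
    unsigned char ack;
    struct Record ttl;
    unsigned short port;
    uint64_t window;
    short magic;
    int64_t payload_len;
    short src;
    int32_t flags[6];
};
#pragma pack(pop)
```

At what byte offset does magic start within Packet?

52

Record: 0..4  d  (4B, 4-aligned); 4..8  -- padding (4B); 8..16  a  (8B, 8-aligned); 16..24  e  (8B, 8-aligned); sizeof = 24, alignof = 8
0..7  length  (7B, 1-aligned)
7..8  -- padding (1B)
8..12  checksum  (4B, 4-aligned)
12..13  ack  (1B, 1-aligned)
13..16  -- padding (3B)
16..40  ttl  (24B, 4-aligned)
40..42  port  (2B, 2-aligned)
42..44  -- padding (2B)
44..52  window  (8B, 4-aligned)
52..54  magic  (2B, 2-aligned)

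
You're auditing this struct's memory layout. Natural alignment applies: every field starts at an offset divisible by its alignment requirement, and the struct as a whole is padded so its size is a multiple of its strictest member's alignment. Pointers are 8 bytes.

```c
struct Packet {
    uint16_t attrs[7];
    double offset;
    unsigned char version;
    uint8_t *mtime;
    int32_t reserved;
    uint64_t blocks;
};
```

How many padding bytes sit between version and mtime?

7

0..14  attrs  (14B, 2-aligned)
14..16  -- padding (2B)
16..24  offset  (8B, 8-aligned)
24..25  version  (1B, 1-aligned)
25..32  -- padding (7B)
32..40  mtime  (8B, 8-aligned)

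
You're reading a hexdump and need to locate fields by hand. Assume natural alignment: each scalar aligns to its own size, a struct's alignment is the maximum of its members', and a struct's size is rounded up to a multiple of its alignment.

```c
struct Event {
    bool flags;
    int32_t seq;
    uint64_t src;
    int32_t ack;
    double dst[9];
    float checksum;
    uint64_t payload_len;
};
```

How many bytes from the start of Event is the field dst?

flags at 0 (size 1, align 1) → ends 1
pad 3 to align 4 for seq
seq at 4 (size 4, align 4) → ends 8
src at 8 (size 8, align 8) → ends 16
ack at 16 (size 4, align 4) → ends 20
pad 4 to align 8 for dst
dst at 24 (size 72, align 8) → ends 96

24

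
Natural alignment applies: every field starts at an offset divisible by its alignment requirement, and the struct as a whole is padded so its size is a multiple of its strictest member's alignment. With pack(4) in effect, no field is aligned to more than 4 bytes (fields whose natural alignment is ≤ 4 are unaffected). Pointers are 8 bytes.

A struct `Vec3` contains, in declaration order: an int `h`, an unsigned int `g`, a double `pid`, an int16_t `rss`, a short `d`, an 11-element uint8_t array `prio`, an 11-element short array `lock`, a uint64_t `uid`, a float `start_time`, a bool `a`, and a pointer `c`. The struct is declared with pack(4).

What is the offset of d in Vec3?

h at 0 (size 4, align 4) → ends 4
g at 4 (size 4, align 4) → ends 8
pid at 8 (size 8, align 4) → ends 16
rss at 16 (size 2, align 2) → ends 18
d at 18 (size 2, align 2) → ends 20

18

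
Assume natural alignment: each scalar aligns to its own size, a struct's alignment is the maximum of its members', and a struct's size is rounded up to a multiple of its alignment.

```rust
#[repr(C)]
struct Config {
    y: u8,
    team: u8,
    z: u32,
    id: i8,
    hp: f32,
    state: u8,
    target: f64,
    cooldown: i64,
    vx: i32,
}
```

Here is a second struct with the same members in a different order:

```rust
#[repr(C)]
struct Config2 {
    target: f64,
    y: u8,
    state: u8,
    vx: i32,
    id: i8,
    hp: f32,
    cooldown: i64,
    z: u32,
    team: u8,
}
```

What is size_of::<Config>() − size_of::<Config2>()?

@0: y [1B, align 1] → 1
@1: team [1B, align 1] → 2
+2 pad (align 4)
@4: z [4B, align 4] → 8
@8: id [1B, align 1] → 9
+3 pad (align 4)
@12: hp [4B, align 4] → 16
@16: state [1B, align 1] → 17
+7 pad (align 8)
@24: target [8B, align 8] → 32
@32: cooldown [8B, align 8] → 40
@40: vx [4B, align 4] → 44
+4 tail pad (align 8)
size 48, align 8
— Config2 —
@0: target [8B, align 8] → 8
@8: y [1B, align 1] → 9
@9: state [1B, align 1] → 10
+2 pad (align 4)
@12: vx [4B, align 4] → 16
@16: id [1B, align 1] → 17
+3 pad (align 4)
@20: hp [4B, align 4] → 24
@24: cooldown [8B, align 8] → 32
@32: z [4B, align 4] → 36
@36: team [1B, align 1] → 37
+3 tail pad (align 8)
size 40, align 8
48 − 40 = 8

8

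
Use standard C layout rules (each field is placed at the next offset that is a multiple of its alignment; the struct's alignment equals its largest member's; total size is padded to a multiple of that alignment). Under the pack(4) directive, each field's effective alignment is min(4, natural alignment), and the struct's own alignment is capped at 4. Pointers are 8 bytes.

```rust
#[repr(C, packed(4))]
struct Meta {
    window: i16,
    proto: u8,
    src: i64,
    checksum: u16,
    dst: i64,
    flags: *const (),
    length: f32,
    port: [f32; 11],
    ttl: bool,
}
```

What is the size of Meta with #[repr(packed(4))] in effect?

0..2  window  (2B, 2-aligned)
2..3  proto  (1B, 1-aligned)
3..4  -- padding (1B)
4..12  src  (8B, 4-aligned)
12..14  checksum  (2B, 2-aligned)
14..16  -- padding (2B)
16..24  dst  (8B, 4-aligned)
24..32  flags  (8B, 4-aligned)
32..36  length  (4B, 4-aligned)
36..80  port  (44B, 4-aligned)
80..81  ttl  (1B, 1-aligned)
81..84  -- tail padding (3B)
sizeof = 84, alignof = 4

84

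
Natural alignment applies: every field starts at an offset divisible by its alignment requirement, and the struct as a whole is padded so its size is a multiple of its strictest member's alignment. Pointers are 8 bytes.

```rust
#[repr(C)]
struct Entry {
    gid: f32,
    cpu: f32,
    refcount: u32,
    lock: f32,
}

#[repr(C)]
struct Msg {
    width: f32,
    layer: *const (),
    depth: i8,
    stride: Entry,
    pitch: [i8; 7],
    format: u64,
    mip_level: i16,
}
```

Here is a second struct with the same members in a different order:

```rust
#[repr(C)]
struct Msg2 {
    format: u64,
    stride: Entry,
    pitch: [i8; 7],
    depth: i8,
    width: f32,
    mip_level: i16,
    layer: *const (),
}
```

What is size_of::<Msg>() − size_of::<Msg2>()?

16

Entry: @0: gid [4B, align 4] → 4; @4: cpu [4B, align 4] → 8; @8: refcount [4B, align 4] → 12; @12: lock [4B, align 4] → 16; size 16, align 4
@0: width [4B, align 4] → 4
+4 pad (align 8)
@8: layer [8B, align 8] → 16
@16: depth [1B, align 1] → 17
+3 pad (align 4)
@20: stride [16B, align 4] → 36
@36: pitch [7B, align 1] → 43
+5 pad (align 8)
@48: format [8B, align 8] → 56
@56: mip_level [2B, align 2] → 58
+6 tail pad (align 8)
size 64, align 8
— Msg2 —
@0: format [8B, align 8] → 8
@8: stride [16B, align 4] → 24
@24: pitch [7B, align 1] → 31
@31: depth [1B, align 1] → 32
@32: width [4B, align 4] → 36
@36: mip_level [2B, align 2] → 38
+2 pad (align 8)
@40: layer [8B, align 8] → 48
size 48, align 8
64 − 48 = 16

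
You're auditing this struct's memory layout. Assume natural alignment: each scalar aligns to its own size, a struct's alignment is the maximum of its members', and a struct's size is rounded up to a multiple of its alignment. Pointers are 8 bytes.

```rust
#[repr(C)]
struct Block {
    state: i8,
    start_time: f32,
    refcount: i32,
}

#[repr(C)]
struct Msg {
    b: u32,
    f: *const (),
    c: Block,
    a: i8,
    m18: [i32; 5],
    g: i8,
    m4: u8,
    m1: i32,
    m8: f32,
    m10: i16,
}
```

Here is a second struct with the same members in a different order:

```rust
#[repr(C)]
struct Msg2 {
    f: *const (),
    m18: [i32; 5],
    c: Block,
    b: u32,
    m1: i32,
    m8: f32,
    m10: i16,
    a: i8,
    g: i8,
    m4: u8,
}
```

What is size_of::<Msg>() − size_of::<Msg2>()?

Block: state at 0 (size 1, align 1) → ends 1; pad 3 to align 4 for start_time; start_time at 4 (size 4, align 4) → ends 8; refcount at 8 (size 4, align 4) → ends 12; total 12 bytes, alignment 4
b at 0 (size 4, align 4) → ends 4
pad 4 to align 8 for f
f at 8 (size 8, align 8) → ends 16
c at 16 (size 12, align 4) → ends 28
a at 28 (size 1, align 1) → ends 29
pad 3 to align 4 for m18
m18 at 32 (size 20, align 4) → ends 52
g at 52 (size 1, align 1) → ends 53
m4 at 53 (size 1, align 1) → ends 54
pad 2 to align 4 for m1
m1 at 56 (size 4, align 4) → ends 60
m8 at 60 (size 4, align 4) → ends 64
m10 at 64 (size 2, align 2) → ends 66
tail pad 6 to reach multiple of 8
total 72 bytes, alignment 8
— Msg2 —
f at 0 (size 8, align 8) → ends 8
m18 at 8 (size 20, align 4) → ends 28
c at 28 (size 12, align 4) → ends 40
b at 40 (size 4, align 4) → ends 44
m1 at 44 (size 4, align 4) → ends 48
m8 at 48 (size 4, align 4) → ends 52
m10 at 52 (size 2, align 2) → ends 54
a at 54 (size 1, align 1) → ends 55
g at 55 (size 1, align 1) → ends 56
m4 at 56 (size 1, align 1) → ends 57
tail pad 7 to reach multiple of 8
total 64 bytes, alignment 8
72 − 64 = 8

8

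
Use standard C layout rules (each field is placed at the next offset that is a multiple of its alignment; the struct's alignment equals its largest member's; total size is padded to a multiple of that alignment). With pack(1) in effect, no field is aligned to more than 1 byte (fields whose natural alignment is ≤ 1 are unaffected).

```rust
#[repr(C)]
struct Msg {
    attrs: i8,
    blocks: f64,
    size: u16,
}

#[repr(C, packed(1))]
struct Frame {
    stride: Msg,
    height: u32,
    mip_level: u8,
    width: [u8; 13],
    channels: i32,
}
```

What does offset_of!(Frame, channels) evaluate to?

42

Msg: 0..1  attrs  (1B, 1-aligned); 1..8  -- padding (7B); 8..16  blocks  (8B, 8-aligned); 16..18  size  (2B, 2-aligned); 18..24  -- tail padding (6B); sizeof = 24, alignof = 8
0..24  stride  (24B, 1-aligned)
24..28  height  (4B, 1-aligned)
28..29  mip_level  (1B, 1-aligned)
29..42  width  (13B, 1-aligned)
42..46  channels  (4B, 1-aligned)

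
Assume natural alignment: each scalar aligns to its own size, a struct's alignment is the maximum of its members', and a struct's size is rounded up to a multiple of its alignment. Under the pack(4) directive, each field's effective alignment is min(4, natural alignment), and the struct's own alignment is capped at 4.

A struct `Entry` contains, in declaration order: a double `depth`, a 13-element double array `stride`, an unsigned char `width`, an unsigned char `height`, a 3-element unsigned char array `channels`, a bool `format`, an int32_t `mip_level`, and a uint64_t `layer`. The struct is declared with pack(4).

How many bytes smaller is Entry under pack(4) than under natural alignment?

natural layout:
  @0: depth [8B, align 8] → 8
  @8: stride [104B, align 8] → 112
  @112: width [1B, align 1] → 113
  @113: height [1B, align 1] → 114
  @114: channels [3B, align 1] → 117
  @117: format [1B, align 1] → 118
  +2 pad (align 4)
  @120: mip_level [4B, align 4] → 124
  +4 pad (align 8)
  @128: layer [8B, align 8] → 136
  size 136, align 8
packed(4) layout:
  @0: depth [8B, align 4] → 8
  @8: stride [104B, align 4] → 112
  @112: width [1B, align 1] → 113
  @113: height [1B, align 1] → 114
  @114: channels [3B, align 1] → 117
  @117: format [1B, align 1] → 118
  +2 pad (align 4)
  @120: mip_level [4B, align 4] → 124
  @124: layer [8B, align 4] → 132
  size 132, align 4
136 − 132 = 4

4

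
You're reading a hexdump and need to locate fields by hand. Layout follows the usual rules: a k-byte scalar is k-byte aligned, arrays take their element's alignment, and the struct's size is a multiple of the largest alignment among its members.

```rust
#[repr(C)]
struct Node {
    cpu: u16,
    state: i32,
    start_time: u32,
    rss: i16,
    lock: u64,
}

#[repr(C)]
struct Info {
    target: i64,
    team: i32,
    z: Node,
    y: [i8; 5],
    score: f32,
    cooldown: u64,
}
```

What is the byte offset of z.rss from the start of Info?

Node: 0..2  cpu  (2B, 2-aligned); 2..4  -- padding (2B); 4..8  state  (4B, 4-aligned); 8..12  start_time  (4B, 4-aligned); 12..14  rss  (2B, 2-aligned); 14..16  -- padding (2B); 16..24  lock  (8B, 8-aligned); sizeof = 24, alignof = 8
0..8  target  (8B, 8-aligned)
8..12  team  (4B, 4-aligned)
12..16  -- padding (4B)
16..40  z  (24B, 8-aligned)
within Node: rss at 12
16 + 12 = 28

28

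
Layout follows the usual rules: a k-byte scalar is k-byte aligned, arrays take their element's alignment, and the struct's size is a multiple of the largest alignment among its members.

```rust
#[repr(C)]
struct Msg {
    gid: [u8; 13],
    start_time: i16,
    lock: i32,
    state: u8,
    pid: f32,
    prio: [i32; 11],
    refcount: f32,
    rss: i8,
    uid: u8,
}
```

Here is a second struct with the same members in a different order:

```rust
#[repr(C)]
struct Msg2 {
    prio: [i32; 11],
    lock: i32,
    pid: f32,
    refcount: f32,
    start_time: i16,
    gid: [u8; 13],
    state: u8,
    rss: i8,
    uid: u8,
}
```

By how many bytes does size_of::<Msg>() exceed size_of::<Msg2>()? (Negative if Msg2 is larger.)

4

@0: gid [13B, align 1] → 13
+1 pad (align 2)
@14: start_time [2B, align 2] → 16
@16: lock [4B, align 4] → 20
@20: state [1B, align 1] → 21
+3 pad (align 4)
@24: pid [4B, align 4] → 28
@28: prio [44B, align 4] → 72
@72: refcount [4B, align 4] → 76
@76: rss [1B, align 1] → 77
@77: uid [1B, align 1] → 78
+2 tail pad (align 4)
size 80, align 4
— Msg2 —
@0: prio [44B, align 4] → 44
@44: lock [4B, align 4] → 48
@48: pid [4B, align 4] → 52
@52: refcount [4B, align 4] → 56
@56: start_time [2B, align 2] → 58
@58: gid [13B, align 1] → 71
@71: state [1B, align 1] → 72
@72: rss [1B, align 1] → 73
@73: uid [1B, align 1] → 74
+2 tail pad (align 4)
size 76, align 4
80 − 76 = 4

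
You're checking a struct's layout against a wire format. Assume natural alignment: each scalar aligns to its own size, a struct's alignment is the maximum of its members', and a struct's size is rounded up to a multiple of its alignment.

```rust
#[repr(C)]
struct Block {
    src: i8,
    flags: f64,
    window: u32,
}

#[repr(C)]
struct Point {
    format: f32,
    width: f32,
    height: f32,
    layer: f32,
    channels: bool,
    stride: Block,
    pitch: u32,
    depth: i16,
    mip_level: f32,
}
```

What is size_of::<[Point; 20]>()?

Block: 0..1  src  (1B, 1-aligned); 1..8  -- padding (7B); 8..16  flags  (8B, 8-aligned); 16..20  window  (4B, 4-aligned); 20..24  -- tail padding (4B); sizeof = 24, alignof = 8
0..4  format  (4B, 4-aligned)
4..8  width  (4B, 4-aligned)
8..12  height  (4B, 4-aligned)
12..16  layer  (4B, 4-aligned)
16..17  channels  (1B, 1-aligned)
17..24  -- padding (7B)
24..48  stride  (24B, 8-aligned)
48..52  pitch  (4B, 4-aligned)
52..54  depth  (2B, 2-aligned)
54..56  -- padding (2B)
56..60  mip_level  (4B, 4-aligned)
60..64  -- tail padding (4B)
sizeof = 64, alignof = 8
array of 20: 20 × 64 = 1280

1280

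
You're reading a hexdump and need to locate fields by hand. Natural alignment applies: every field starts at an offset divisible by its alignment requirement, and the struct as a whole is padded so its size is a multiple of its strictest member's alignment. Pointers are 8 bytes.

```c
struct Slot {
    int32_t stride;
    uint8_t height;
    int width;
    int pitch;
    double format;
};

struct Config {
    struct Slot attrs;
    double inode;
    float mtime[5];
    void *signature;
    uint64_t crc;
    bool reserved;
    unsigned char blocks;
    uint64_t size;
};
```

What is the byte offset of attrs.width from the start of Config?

Slot: stride at 0 (size 4, align 4) → ends 4; height at 4 (size 1, align 1) → ends 5; pad 3 to align 4 for width; width at 8 (size 4, align 4) → ends 12; pitch at 12 (size 4, align 4) → ends 16; format at 16 (size 8, align 8) → ends 24; total 24 bytes, alignment 8
attrs at 0 (size 24, align 8) → ends 24
within Slot: width at 8
0 + 8 = 8

8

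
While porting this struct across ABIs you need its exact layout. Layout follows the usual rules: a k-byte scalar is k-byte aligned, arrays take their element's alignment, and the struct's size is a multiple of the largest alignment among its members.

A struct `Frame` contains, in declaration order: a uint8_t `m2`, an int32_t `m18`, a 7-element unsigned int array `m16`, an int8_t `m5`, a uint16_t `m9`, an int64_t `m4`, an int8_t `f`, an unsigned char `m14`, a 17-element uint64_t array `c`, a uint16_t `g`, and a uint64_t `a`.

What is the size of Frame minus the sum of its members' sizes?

0..1  m2  (1B, 1-aligned)
1..4  -- padding (3B)
4..8  m18  (4B, 4-aligned)
8..36  m16  (28B, 4-aligned)
36..37  m5  (1B, 1-aligned)
37..38  -- padding (1B)
38..40  m9  (2B, 2-aligned)
40..48  m4  (8B, 8-aligned)
48..49  f  (1B, 1-aligned)
49..50  m14  (1B, 1-aligned)
50..56  -- padding (6B)
56..192  c  (136B, 8-aligned)
192..194  g  (2B, 2-aligned)
194..200  -- padding (6B)
200..208  a  (8B, 8-aligned)
sizeof = 208, alignof = 8
data bytes 192, size 208 → padding 16

16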